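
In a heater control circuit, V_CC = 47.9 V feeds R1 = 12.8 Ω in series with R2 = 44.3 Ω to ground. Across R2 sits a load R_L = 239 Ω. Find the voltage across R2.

First combine the lower leg with the load: R2 ‖ R_L = 37.37 Ω.
Then V_out = V_CC · R2'/(R1 + R2') = 47.9 × 37.37/50.17 = 35.68 V.

V_out ≈ 35.7 V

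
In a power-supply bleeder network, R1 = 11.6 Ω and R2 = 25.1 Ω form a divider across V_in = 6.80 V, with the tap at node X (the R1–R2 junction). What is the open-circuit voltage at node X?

V_th is the unloaded tap voltage: V_in · R2/(R1+R2) = 6.80 × 0.6839 = 4.651 V.

V_th ≈ 4.65 V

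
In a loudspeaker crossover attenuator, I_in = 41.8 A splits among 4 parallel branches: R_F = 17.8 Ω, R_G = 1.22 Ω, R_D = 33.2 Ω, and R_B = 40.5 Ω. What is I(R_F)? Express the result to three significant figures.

I ≈ 2.52 A

Total conductance ΣG = 1/17.8 + 1/1.22 + 1/33.2 + 1/40.5 = 0.9307 (units of 1/Ω).
R_F takes the fraction G_k/ΣG = 0.05618/0.9307 = 0.06037, so I = 41.8 × 0.06037 = 2.523 A.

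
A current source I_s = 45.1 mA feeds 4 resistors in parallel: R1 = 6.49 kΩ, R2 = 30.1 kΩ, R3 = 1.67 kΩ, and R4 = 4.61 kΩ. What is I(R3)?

Total conductance ΣG = 1/6.49 + 1/30.1 + 1/1.67 + 1/4.61 = 1.003 (units of 1/kΩ).
R3 takes the fraction G_k/ΣG = 0.5988/1.003 = 0.5970, so I = 45.1 × 0.5970 = 26.92 mA.

I ≈ 26.9 mA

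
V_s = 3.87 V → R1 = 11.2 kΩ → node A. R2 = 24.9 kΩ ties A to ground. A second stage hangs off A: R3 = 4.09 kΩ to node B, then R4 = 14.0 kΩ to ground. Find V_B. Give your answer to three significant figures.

V_B ≈ 1.45 V

Node A sees R2 in parallel with the series input of stage 2, R3 + R4 = 18.09 kΩ.
R2 ‖ (R3+R4) = 10.48 kΩ.
So V_A = 3.87 × 0.4833 = 1.871 V.
Then the unloaded second divider: V_B = V_A × R4/(R3+R4) = 1.871 × 0.7739 = 1.448 V.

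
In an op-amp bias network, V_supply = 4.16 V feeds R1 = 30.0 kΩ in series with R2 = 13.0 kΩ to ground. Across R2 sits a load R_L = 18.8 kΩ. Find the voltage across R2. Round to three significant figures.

V_out ≈ 0.848 V

First combine the lower leg with the load: R2 ‖ R_L = 7.686 kΩ.
Then V_out = V_supply · R2'/(R1 + R2') = 4.16 × 7.686/37.69 = 0.8484 V.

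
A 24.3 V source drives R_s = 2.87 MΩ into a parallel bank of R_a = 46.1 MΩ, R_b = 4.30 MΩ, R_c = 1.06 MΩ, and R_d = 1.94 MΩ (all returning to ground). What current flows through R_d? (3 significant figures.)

I ≈ 2.12 µA

Combine the parallel branches: R_p = (1/46.1 + 1/4.30 + 1/1.06 + 1/1.94)⁻¹ = 0.5837 MΩ.
V_A = 24.3 × 0.5837/3.454 = 4.107 V.
I(R_d) = V_A / R_d = 4.107/1.94 = 2.117 µA.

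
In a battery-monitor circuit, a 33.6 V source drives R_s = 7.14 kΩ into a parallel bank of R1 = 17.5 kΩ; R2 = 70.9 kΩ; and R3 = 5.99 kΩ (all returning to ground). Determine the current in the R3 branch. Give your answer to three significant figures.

Parallel bank: R_p = 1/(1/17.5 + 1/70.9 + 1/5.99) = 4.198 kΩ.
V_A by voltage divider: V_A = 33.6 × 4.198/(7.14 + 4.198) = 12.44 V.
Branch current I = V_A/R3 = 12.44/5.99 = 2.077 mA.
(Equivalently: I_total = 2.963 mA, then current-divider fraction G_k/ΣG = 0.7009.)

I ≈ 2.08 mA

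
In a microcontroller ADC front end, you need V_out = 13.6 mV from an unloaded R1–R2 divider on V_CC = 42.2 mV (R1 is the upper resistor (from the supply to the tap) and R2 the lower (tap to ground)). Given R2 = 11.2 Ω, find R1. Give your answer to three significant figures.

Required fraction k = V_out/V_CC = 0.3223.
R1 = R2·(1/k − 1) = 11.2 × 2.103 = 23.55 Ω.

R1 ≈ 23.6 Ω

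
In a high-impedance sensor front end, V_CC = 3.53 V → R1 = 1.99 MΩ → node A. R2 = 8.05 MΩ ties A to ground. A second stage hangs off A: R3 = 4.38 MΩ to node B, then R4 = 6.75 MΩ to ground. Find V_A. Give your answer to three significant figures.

The second stage (R3 + R4 = 11.13 MΩ) loads node A in parallel with R2.
R2 ‖ (R3+R4) = 4.671 MΩ.
First divider: V_A = V_CC · 4.671/(1.99 + 4.671) = 2.475 V.

V_A ≈ 2.48 V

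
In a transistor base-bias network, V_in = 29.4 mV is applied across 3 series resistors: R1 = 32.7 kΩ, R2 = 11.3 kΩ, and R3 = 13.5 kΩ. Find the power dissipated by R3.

P ≈ 3.53 nW

The common current is I = 29.4/57.50 = 0.5113 µA.
P = I²R = 0.2614 × 13.5 = 3.529 nW.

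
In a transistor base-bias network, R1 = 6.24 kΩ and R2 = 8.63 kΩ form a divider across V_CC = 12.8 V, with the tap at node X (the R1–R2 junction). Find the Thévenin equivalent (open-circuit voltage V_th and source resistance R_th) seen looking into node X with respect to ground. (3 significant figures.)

Open-circuit (no load on X): V_th = V_CC · R2/(R1 + R2) = 12.8 × 8.63/(6.240 + 8.63) = 7.429 V.
Zeroing V_CC shorts the top of R1 to ground, so R_th = R1 ‖ R2 = 3.621 kΩ.

V_th ≈ 7.43 V, R_th ≈ 3.62 kΩ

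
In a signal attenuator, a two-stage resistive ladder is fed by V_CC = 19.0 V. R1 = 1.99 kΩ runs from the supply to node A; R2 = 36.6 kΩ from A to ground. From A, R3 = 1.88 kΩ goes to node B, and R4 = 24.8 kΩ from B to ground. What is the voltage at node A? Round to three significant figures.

V_A ≈ 16.8 V

Looking into the second stage from A: R3 + R4 = 26.68 kΩ appears in parallel with R2.
Effective lower resistance at A: R2 ‖ 26.68 = 15.43 kΩ.
So V_A = 19.0 × 0.8858 = 16.83 V.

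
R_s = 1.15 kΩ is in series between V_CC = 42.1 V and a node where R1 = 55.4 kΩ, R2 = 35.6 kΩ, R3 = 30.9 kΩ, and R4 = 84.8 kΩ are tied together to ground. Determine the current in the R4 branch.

Parallel bank: R_p = 1/(1/55.4 + 1/35.6 + 1/30.9 + 1/84.8) = 11.07 kΩ.
V_A = 42.1 × 11.07/12.22 = 38.14 V.
I(R4) = V_A / R4 = 38.14/84.8 = 0.4498 mA.

I ≈ 0.450 mA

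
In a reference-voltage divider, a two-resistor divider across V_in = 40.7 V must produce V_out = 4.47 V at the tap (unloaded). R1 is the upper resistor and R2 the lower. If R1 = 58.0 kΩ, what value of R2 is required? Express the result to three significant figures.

R2 ≈ 7.16 kΩ

The divider ratio is R2/(R1+R2) = 4.47/40.7 = 0.1098.
Rearranging, R2 = R1·k/(1−k) = 58.0 × 0.1234 = 7.156 kΩ.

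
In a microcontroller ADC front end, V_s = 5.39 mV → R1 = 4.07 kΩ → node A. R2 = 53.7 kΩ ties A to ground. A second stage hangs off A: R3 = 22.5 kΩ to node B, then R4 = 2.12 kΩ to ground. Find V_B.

V_B ≈ 0.374 mV

The second stage (R3 + R4 = 24.62 kΩ) loads node A in parallel with R2.
R2 ‖ (R3+R4) = 16.88 kΩ.
V_A = 5.39 × 16.88/(4.07 + 16.88) = 4.343 mV.
Then the unloaded second divider: V_B = V_A × R4/(R3+R4) = 4.343 × 0.08611 = 0.3740 mV.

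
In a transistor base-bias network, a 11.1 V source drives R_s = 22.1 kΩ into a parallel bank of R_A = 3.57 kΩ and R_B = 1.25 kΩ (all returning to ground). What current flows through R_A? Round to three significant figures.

Parallel bank: R_p = 1/(1/3.57 + 1/1.25) = 0.9258 kΩ.
Node voltage V_A = V_CC · R_p/(R_s + R_p) = 11.1 × 0.04021 = 0.4463 V.
I(R_A) = V_A / R_A = 0.4463/3.57 = 0.1250 mA.

I ≈ 0.125 mA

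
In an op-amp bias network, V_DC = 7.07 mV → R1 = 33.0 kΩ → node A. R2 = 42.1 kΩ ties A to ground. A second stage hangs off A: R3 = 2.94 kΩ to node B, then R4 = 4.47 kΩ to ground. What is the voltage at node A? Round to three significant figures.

V_A ≈ 1.13 mV

Node A sees R2 in parallel with the series input of stage 2, R3 + R4 = 7.410 kΩ.
Effective lower resistance at A: R2 ‖ 7.410 = 6.301 kΩ.
So V_A = 7.07 × 0.1603 = 1.134 mV.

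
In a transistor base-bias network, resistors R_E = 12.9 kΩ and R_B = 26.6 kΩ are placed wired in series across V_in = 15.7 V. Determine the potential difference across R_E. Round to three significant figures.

ΣR = 12.9 + 26.6 = 39.50 kΩ.
By the voltage-divider rule, V = 15.7 × 12.90/39.50 = 5.127 V.

V ≈ 5.13 V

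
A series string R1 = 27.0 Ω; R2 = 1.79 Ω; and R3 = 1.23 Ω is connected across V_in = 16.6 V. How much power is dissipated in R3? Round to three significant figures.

P ≈ 0.376 W

ΣR = 30.02 Ω → I = 16.6/30.02 = 0.5530 A.
P = I²R = 0.3058 × 1.23 = 0.3761 W.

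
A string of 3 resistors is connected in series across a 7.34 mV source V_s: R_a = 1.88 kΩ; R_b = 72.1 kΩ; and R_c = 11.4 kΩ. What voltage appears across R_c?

ΣR = 1.88 + 72.1 + 11.4 = 85.38 kΩ.
V = V_s · R/ΣR = 7.34 × 0.1335 = 0.9800 mV.

V ≈ 0.980 mV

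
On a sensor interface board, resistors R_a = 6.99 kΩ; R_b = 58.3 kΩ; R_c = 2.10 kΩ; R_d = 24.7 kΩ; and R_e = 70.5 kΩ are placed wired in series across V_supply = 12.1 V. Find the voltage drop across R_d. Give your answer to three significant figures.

V ≈ 1.84 V

Total series resistance ΣR = 6.99 + 58.3 + 2.10 + 24.7 + 70.5 = 162.6 kΩ.
By the voltage-divider rule, V = 12.1 × 24.70/162.6 = 1.838 V.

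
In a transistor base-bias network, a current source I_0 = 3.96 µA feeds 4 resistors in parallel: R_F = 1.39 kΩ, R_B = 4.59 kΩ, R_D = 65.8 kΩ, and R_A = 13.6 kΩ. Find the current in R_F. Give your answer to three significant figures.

Conductances: ΣG = 1/1.39 + 1/4.59 + 1/65.8 + 1/13.6 = 1.026 (1/kΩ).
Current divider: I(R_F) = I_0 · G_k/ΣG = 3.96 × (0.7194/1.026) = 3.96 × 0.7012 = 2.777 µA.

I ≈ 2.78 µA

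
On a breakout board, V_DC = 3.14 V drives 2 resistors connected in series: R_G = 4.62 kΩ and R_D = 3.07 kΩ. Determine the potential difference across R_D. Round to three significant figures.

V ≈ 1.25 V

Series total: ΣR = 4.62 + 3.07 = 7.690 kΩ.
By the voltage-divider rule, V = 3.14 × 3.070/7.690 = 1.254 V.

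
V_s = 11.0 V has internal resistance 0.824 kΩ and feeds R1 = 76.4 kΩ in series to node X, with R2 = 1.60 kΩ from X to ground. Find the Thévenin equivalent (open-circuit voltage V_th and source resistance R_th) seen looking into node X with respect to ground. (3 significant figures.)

R1' = 0.824 + 76.4 = 77.22 kΩ (source resistance + R1).
V_th is the unloaded tap voltage: V_s · R2/(R1'+R2) = 11.0 × 0.02030 = 0.2233 V.
Zeroing V_s shorts the top of R1' to ground, so R_th = R1' ‖ R2 = 1.568 kΩ.

V_th ≈ 0.223 V, R_th ≈ 1.57 kΩ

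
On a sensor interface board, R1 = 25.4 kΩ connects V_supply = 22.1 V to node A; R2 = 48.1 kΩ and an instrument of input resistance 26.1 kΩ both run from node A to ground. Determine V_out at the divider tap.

R2 ‖ R_L = (48.1 × 26.1)/(48.1 + 26.1) = 16.92 kΩ.
Now apply the divider: V_out = 22.1 × 0.3998 = 8.836 V.
(Unloaded it would be 14.5 V; the load pulls it down.)

V_out ≈ 8.84 V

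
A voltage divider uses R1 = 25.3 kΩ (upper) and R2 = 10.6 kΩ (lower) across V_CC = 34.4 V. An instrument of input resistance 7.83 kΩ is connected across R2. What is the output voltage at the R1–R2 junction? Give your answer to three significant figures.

V_out ≈ 5.20 V

R2 ‖ R_L = (10.6 × 7.83)/(10.6 + 7.83) = 4.503 kΩ.
Then V_out = V_CC · R2'/(R1 + R2') = 34.4 × 4.503/29.80 = 5.198 V.
(Unloaded it would be 10.2 V; the load pulls it down.)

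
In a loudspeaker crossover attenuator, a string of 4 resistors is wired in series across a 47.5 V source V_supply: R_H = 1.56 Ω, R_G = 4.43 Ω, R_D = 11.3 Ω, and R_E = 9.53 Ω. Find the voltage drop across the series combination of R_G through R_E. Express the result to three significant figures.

V ≈ 44.7 V

ΣR = 1.56 + 4.43 + 11.3 + 9.53 = 26.82 Ω.
R_{R_G..R_E} = 4.43 + 11.3 + 9.53 = 25.26 Ω.
Voltage divider: V = V_supply · (25.26 / 26.82) = 47.5 × 0.9418 = 44.74 V.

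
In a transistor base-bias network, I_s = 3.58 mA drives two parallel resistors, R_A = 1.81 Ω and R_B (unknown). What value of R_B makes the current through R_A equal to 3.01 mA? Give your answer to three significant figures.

R_B ≈ 9.56 Ω

In a two-way split, I_A/I_s = R_B/(R_A + R_B).
With f = 0.8408, R_B = R_A · f/(1−f) = 1.81 × 5.281 = 9.558 Ω.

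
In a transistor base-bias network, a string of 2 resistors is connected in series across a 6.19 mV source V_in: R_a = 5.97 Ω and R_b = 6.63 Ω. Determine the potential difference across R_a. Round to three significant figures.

V ≈ 2.93 mV

Total series resistance ΣR = 5.97 + 6.63 = 12.60 Ω.
V = V_in · R/ΣR = 6.19 × 0.4738 = 2.933 mV.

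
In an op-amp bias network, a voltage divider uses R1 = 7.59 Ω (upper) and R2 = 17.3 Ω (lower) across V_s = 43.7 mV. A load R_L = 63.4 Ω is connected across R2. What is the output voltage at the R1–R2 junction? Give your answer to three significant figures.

V_out ≈ 28.0 mV

The load sits in parallel with R2, giving an effective lower resistance R2' = R2·R_L/(R2+R_L) = 13.59 Ω.
Now apply the divider: V_out = 43.7 × 0.6417 = 28.04 mV.
(Unloaded it would be 30.4 mV; the load pulls it down.)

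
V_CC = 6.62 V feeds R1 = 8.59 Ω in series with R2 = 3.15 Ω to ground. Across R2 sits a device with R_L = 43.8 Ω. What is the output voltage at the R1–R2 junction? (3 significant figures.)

V_out ≈ 1.69 V

First combine the lower leg with the load: R2 ‖ R_L = 2.939 Ω.
Then V_out = V_CC · R2'/(R1 + R2') = 6.62 × 2.939/11.53 = 1.687 V.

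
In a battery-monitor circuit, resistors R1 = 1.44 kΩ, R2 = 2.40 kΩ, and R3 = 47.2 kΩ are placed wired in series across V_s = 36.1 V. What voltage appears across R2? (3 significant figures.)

V ≈ 1.70 V

Series total: ΣR = 1.44 + 2.40 + 47.2 = 51.04 kΩ.
By the voltage-divider rule, V = 36.1 × 2.400/51.04 = 1.697 V.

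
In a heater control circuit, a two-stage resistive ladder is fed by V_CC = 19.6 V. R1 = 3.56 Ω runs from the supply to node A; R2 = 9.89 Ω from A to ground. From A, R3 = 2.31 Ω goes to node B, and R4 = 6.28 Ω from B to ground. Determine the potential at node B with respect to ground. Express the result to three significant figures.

V_B ≈ 8.08 V

Node A sees R2 in parallel with the series input of stage 2, R3 + R4 = 8.590 Ω.
Effective lower resistance at A: R2 ‖ 8.590 = 4.597 Ω.
V_A = 19.6 × 4.597/(3.56 + 4.597) = 11.05 V.
Then the unloaded second divider: V_B = V_A × R4/(R3+R4) = 11.05 × 0.7311 = 8.076 V.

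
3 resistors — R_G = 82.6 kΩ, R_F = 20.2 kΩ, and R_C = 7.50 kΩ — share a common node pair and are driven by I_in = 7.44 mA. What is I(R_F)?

Total conductance ΣG = 1/82.6 + 1/20.2 + 1/7.50 = 0.1949 (units of 1/kΩ).
By the current-divider rule, I = I_in · G_k/ΣG = 7.44 × 0.2539 = 1.889 mA.

I ≈ 1.89 mA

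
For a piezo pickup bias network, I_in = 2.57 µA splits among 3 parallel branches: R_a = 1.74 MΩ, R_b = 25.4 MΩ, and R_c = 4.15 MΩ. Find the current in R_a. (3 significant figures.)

ΣG = 1/1.74 + 1/25.4 + 1/4.15 = 0.8550.
By the current-divider rule, I = I_in · G_k/ΣG = 2.57 × 0.6721 = 1.727 µA.

I ≈ 1.73 µA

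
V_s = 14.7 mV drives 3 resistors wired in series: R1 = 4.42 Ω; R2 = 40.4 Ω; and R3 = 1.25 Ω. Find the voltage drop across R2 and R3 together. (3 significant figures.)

ΣR = 4.42 + 40.4 + 1.25 = 46.07 Ω.
R_{R2..R3} = 40.4 + 1.25 = 41.65 Ω.
By the voltage-divider rule, V = 14.7 × 41.65/46.07 = 13.29 mV.

V ≈ 13.3 mV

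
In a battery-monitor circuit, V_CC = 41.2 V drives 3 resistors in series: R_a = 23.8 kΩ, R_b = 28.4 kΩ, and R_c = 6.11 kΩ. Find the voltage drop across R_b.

Series total: ΣR = 23.8 + 28.4 + 6.11 = 58.31 kΩ.
V = V_CC · R/ΣR = 41.2 × 0.4871 = 20.07 V.

V ≈ 20.1 V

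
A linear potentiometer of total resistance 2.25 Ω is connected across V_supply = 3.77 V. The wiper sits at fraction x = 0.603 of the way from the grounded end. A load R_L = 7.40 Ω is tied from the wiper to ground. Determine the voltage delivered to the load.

The pot divides into 0.8933 Ω above the wiper and 1.357 Ω below.
(x·R_p) ‖ R_L = 1.147 Ω.
V_out = 3.77 × 1.147/(0.8933 + 1.147) = 2.119 V.

V_out ≈ 2.12 V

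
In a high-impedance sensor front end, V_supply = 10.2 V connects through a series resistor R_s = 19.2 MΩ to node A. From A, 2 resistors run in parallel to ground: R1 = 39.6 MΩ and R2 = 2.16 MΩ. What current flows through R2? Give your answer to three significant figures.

Parallel bank: R_p = 1/(1/39.6 + 1/2.16) = 2.048 MΩ.
V_A = 10.2 × 2.048/21.25 = 0.9833 V.
Branch current I = V_A/R2 = 0.9833/2.16 = 0.4552 µA.
(Equivalently: I_total = 0.4800 µA, then current-divider fraction G_k/ΣG = 0.9483.)

I ≈ 0.455 µA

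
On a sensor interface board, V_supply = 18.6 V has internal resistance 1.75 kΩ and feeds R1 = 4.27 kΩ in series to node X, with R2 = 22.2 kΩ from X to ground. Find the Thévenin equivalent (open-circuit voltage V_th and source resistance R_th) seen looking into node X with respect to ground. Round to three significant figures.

V_th ≈ 14.6 V, R_th ≈ 4.74 kΩ

R1' = 1.75 + 4.27 = 6.020 kΩ (source resistance + R1).
Open-circuit (no load on X): V_th = V_supply · R2/(R1' + R2) = 18.6 × 22.2/(6.020 + 22.2) = 14.63 V.
With V_supply suppressed (replaced by a short), R_th = R1' ‖ R2 = (6.020 × 22.2)/(6.020 + 22.2) = 4.736 kΩ.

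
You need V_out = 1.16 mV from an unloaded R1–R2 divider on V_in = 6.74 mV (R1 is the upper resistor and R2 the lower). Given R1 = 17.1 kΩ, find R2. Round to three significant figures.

R2 ≈ 3.55 kΩ

Required fraction k = V_out/V_in = 0.1721.
R2 = R1 · 0.1721/(1 − 0.1721) = 3.555 kΩ.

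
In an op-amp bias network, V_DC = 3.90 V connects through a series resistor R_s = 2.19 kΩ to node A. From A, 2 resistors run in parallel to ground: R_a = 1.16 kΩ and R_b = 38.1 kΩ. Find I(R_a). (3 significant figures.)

Parallel bank: R_p = 1/(1/1.16 + 1/38.1) = 1.126 kΩ.
V_A = 3.90 × 1.126/3.316 = 1.324 V.
I(R_a) = V_A / R_a = 1.324/1.16 = 1.141 mA.

I ≈ 1.14 mA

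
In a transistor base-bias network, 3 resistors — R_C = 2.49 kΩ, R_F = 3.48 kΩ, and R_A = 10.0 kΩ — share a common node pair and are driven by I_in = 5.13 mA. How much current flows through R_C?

I ≈ 2.61 mA

Conductances: ΣG = 1/2.49 + 1/3.48 + 1/10.0 = 0.7890 (1/kΩ).
By the current-divider rule, I = I_in · G_k/ΣG = 5.13 × 0.5090 = 2.611 mA.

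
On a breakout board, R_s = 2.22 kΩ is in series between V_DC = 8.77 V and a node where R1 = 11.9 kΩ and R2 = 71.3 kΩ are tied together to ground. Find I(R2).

Parallel bank: R_p = 1/(1/11.9 + 1/71.3) = 10.20 kΩ.
Node voltage V_A = V_DC · R_p/(R_s + R_p) = 8.77 × 0.8212 = 7.202 V.
I(R2) = V_A / R2 = 7.202/71.3 = 0.1010 mA.

I ≈ 0.101 mA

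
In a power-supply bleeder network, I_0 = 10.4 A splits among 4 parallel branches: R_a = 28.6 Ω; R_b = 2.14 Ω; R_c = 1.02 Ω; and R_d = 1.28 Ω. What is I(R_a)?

I ≈ 0.161 A

Conductances: ΣG = 1/28.6 + 1/2.14 + 1/1.02 + 1/1.28 = 2.264 (1/Ω).
By the current-divider rule, I = I_0 · G_k/ΣG = 10.4 × 0.01544 = 0.1606 A.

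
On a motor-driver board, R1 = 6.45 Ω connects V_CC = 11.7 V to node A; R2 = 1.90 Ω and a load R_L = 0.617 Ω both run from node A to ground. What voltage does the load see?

R2 ‖ R_L = (1.90 × 0.617)/(1.90 + 0.617) = 0.4658 Ω.
Voltage divider with the loaded lower leg: V_out = 11.7 × 0.4658/(6.45 + 0.4658) = 11.7 × 0.06735 = 0.7880 V.

V_out ≈ 0.788 V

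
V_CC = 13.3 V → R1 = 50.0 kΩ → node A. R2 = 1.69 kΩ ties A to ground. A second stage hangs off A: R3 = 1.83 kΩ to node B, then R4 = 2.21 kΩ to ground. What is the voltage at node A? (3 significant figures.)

The second stage (R3 + R4 = 4.040 kΩ) loads node A in parallel with R2.
Effective lower resistance at A: R2 ‖ 4.040 = 1.192 kΩ.
First divider: V_A = V_CC · 1.192/(50.0 + 1.192) = 0.3096 V.

V_A ≈ 0.310 V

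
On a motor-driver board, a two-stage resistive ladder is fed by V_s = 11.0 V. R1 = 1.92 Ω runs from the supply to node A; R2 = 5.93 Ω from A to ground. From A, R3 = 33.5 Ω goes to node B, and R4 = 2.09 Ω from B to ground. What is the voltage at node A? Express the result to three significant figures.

Node A sees R2 in parallel with the series input of stage 2, R3 + R4 = 35.59 Ω.
R2 ‖ (R3+R4) = 5.083 Ω.
So V_A = 11.0 × 0.7258 = 7.984 V.

V_A ≈ 7.98 V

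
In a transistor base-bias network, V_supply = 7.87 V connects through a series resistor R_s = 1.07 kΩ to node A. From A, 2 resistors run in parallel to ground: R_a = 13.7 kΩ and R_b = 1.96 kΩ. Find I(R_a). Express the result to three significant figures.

I ≈ 0.354 mA

Parallel bank: R_p = 1/(1/13.7 + 1/1.96) = 1.715 kΩ.
Node voltage V_A = V_supply · R_p/(R_s + R_p) = 7.87 × 0.6158 = 4.846 V.
Branch current I = V_A/R_a = 4.846/13.7 = 0.3537 mA.
(Equivalently: I_total = 2.826 mA, then current-divider fraction G_k/ΣG = 0.1252.)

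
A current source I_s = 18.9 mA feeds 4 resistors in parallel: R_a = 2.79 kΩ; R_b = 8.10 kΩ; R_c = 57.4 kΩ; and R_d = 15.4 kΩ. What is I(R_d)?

I ≈ 2.18 mA

ΣG = 1/2.79 + 1/8.10 + 1/57.4 + 1/15.4 = 0.5642.
Current divider: I(R_d) = I_s · G_k/ΣG = 18.9 × (0.06494/0.5642) = 18.9 × 0.1151 = 2.175 mA.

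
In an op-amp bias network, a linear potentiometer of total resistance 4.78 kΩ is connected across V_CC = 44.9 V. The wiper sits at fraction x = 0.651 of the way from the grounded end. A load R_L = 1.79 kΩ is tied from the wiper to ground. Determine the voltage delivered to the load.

V_out ≈ 18.2 V

The pot divides into 1.668 kΩ above the wiper and 3.112 kΩ below.
Lower segment in parallel with the load: 3.112 ‖ 1.79 = 1.136 kΩ.
Then V_out = V_CC · 1.136/(1.668 + 1.136) = 18.19 V.
(Unloaded: V_out = x·V_CC = 29.2 V.)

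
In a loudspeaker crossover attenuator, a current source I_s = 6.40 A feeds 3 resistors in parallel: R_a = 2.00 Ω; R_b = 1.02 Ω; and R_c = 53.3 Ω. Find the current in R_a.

I ≈ 2.13 A

ΣG = 1/2.00 + 1/1.02 + 1/53.3 = 1.499.
By the current-divider rule, I = I_s · G_k/ΣG = 6.40 × 0.3335 = 2.135 A.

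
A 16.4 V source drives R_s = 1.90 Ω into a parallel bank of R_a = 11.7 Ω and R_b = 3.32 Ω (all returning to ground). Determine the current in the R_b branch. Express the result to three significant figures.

Combine the parallel branches: R_p = (1/11.7 + 1/3.32)⁻¹ = 2.586 Ω.
V_A by voltage divider: V_A = 16.4 × 2.586/(1.90 + 2.586) = 9.454 V.
Branch current I = V_A/R_b = 9.454/3.32 = 2.848 A.

I ≈ 2.85 A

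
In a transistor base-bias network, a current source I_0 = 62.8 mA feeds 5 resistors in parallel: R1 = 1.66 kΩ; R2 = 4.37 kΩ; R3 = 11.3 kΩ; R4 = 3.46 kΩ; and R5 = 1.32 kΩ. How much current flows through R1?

ΣG = 1/1.66 + 1/4.37 + 1/11.3 + 1/3.46 + 1/1.32 = 1.966.
Current divider: I(R1) = I_0 · G_k/ΣG = 62.8 × (0.6024/1.966) = 62.8 × 0.3064 = 19.24 mA.

I ≈ 19.2 mA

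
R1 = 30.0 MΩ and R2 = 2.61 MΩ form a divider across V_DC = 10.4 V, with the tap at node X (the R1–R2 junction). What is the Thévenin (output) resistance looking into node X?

R_th ≈ 2.40 MΩ

Looking into X with the source shorted: R_th = R1·R2/(R1+R2) = 30.00 × 2.61/32.61 = 2.401 MΩ.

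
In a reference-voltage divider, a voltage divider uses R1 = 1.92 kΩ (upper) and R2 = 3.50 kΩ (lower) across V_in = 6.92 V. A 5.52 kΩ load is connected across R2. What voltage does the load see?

The load sits in parallel with R2, giving an effective lower resistance R2' = R2·R_L/(R2+R_L) = 2.142 kΩ.
Then V_out = V_in · R2'/(R1 + R2') = 6.92 × 2.142/4.062 = 3.649 V.

V_out ≈ 3.65 V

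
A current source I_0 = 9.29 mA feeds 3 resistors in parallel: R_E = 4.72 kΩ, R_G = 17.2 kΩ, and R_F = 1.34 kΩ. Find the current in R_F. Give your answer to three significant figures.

I ≈ 6.82 mA

Conductances: ΣG = 1/4.72 + 1/17.2 + 1/1.34 = 1.016 (1/kΩ).
Current divider: I(R_F) = I_0 · G_k/ΣG = 9.29 × (0.7463/1.016) = 9.29 × 0.7343 = 6.822 mA.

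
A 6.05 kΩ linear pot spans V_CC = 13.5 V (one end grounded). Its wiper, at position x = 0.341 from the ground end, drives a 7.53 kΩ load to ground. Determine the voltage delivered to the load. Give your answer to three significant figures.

Split the track: R_lower = x·R_p = 2.063 kΩ, R_upper = (1−x)·R_p = 3.987 kΩ.
R_L loads the lower segment: effective lower R = 1.619 kΩ.
V_out = 13.5 × 1.619/(3.987 + 1.619) = 3.899 V.
(Unloaded: V_out = x·V_CC = 4.60 V.)

V_out ≈ 3.90 V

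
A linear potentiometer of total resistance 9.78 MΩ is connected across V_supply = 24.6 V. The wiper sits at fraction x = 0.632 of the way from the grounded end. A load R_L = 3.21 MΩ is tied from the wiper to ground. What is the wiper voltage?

Lower segment x·R_p = 6.181 MΩ; upper segment (1−x)·R_p = 3.599 MΩ.
Lower segment in parallel with the load: 6.181 ‖ 3.21 = 2.113 MΩ.
Then V_out = V_supply · 2.113/(3.599 + 2.113) = 9.099 V.

V_out ≈ 9.10 V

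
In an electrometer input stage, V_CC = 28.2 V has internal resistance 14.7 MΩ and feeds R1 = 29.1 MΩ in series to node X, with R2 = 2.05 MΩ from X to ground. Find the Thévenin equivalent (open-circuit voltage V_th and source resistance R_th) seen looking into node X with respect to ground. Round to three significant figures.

R1' = 14.7 + 29.1 = 43.80 MΩ (source resistance + R1).
V_th is the unloaded tap voltage: V_CC · R2/(R1'+R2) = 28.2 × 0.04471 = 1.261 V.
With V_CC suppressed (replaced by a short), R_th = R1' ‖ R2 = (43.80 × 2.05)/(43.80 + 2.05) = 1.958 MΩ.

V_th ≈ 1.26 V, R_th ≈ 1.96 MΩ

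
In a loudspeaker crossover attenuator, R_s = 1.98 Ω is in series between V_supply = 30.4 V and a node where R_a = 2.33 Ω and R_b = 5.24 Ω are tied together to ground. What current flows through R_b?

Equivalent of the parallel group: R_p = 1.613 Ω.
V_A = 30.4 × 1.613/3.593 = 13.65 V.
Branch current I = V_A/R_b = 13.65/5.24 = 2.604 A.

I ≈ 2.60 A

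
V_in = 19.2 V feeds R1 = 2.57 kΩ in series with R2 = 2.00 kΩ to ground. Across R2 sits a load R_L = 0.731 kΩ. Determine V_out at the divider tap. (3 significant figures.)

First combine the lower leg with the load: R2 ‖ R_L = 0.5353 kΩ.
Then V_out = V_in · R2'/(R1 + R2') = 19.2 × 0.5353/3.105 = 3.310 V.
(Unloaded it would be 8.40 V; the load pulls it down.)

V_out ≈ 3.31 V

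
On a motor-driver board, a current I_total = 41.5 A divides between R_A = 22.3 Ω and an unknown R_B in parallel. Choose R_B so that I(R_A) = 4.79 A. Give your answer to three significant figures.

R_B ≈ 2.91 Ω

The fraction through R_A equals R_B/(R_A+R_B).
With f = 0.1154, R_B = R_A · f/(1−f) = 22.3 × 0.1305 = 2.910 Ω.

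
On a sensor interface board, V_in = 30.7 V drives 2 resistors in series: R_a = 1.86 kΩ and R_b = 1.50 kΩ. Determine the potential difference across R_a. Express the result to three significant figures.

Series total: ΣR = 1.86 + 1.50 = 3.360 kΩ.
Voltage divider: V = V_in · (1.860 / 3.360) = 30.7 × 0.5536 = 16.99 V.

V ≈ 17.0 V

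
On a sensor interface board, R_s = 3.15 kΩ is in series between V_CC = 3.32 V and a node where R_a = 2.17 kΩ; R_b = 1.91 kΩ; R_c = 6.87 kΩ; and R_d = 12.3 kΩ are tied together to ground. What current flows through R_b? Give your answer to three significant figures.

Parallel bank: R_p = 1/(1/2.17 + 1/1.91 + 1/6.87 + 1/12.3) = 0.8256 kΩ.
V_A = 3.32 × 0.8256/3.976 = 0.6894 V.
I(R_b) = V_A / R_b = 0.6894/1.91 = 0.3610 mA.

I ≈ 0.361 mA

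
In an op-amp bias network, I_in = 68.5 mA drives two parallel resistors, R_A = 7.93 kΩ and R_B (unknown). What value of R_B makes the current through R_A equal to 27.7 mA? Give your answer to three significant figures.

The fraction through R_A equals R_B/(R_A+R_B).
27.7/68.5 = R_B/(R_A + R_B) → R_B = R_A · (0.4044)/(1 − 0.4044) = 7.93 × 0.6789 = 5.384 kΩ.

R_B ≈ 5.38 kΩ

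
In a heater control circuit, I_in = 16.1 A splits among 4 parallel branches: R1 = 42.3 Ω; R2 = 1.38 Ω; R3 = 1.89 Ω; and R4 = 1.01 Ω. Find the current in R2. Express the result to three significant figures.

I ≈ 5.15 A

ΣG = 1/42.3 + 1/1.38 + 1/1.89 + 1/1.01 = 2.267.
By the current-divider rule, I = I_in · G_k/ΣG = 16.1 × 0.3196 = 5.145 A.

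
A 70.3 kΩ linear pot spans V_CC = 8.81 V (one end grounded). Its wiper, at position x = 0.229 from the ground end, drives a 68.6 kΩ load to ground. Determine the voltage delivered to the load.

Split the track: R_lower = x·R_p = 16.10 kΩ, R_upper = (1−x)·R_p = 54.20 kΩ.
(x·R_p) ‖ R_L = 13.04 kΩ.
V_out = 8.81 × 13.04/(54.20 + 13.04) = 1.708 V.

V_out ≈ 1.71 V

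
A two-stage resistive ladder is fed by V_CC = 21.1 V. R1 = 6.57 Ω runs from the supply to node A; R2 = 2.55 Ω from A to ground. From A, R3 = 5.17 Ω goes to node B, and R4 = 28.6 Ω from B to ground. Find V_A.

V_A ≈ 5.60 V

Node A sees R2 in parallel with the series input of stage 2, R3 + R4 = 33.77 Ω.
Effective lower resistance at A: R2 ‖ 33.77 = 2.371 Ω.
First divider: V_A = V_CC · 2.371/(6.57 + 2.371) = 5.595 V.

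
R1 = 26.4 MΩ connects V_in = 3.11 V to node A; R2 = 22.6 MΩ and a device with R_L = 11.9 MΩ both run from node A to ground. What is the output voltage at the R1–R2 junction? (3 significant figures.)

V_out ≈ 0.709 V

The load sits in parallel with R2, giving an effective lower resistance R2' = R2·R_L/(R2+R_L) = 7.795 MΩ.
Then V_out = V_in · R2'/(R1 + R2') = 3.11 × 7.795/34.20 = 0.7090 V.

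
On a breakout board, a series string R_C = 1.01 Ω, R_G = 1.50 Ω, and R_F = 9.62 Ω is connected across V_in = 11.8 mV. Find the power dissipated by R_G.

P ≈ 1.42 µW

ΣR = 12.13 Ω → I = 11.8/12.13 = 0.9728 mA.
V(R_G) = I·R = 1.459 mV; P = V·I = 1.459 × 0.9728 = 1.419 µW.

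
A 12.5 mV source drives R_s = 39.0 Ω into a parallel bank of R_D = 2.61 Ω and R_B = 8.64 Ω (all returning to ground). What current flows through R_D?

Equivalent of the parallel group: R_p = 2.004 Ω.
Node voltage V_A = V_in · R_p/(R_s + R_p) = 12.5 × 0.04888 = 0.6111 mV.
Branch current I = V_A/R_D = 0.6111/2.61 = 0.2341 mA.
(Equivalently: I_total = 0.3048 mA, then current-divider fraction G_k/ΣG = 0.7680.)

I ≈ 0.234 mA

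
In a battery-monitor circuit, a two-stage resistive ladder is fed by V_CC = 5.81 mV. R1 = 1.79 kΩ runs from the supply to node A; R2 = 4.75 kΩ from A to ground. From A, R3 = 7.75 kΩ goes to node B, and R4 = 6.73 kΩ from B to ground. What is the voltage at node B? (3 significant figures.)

The second stage (R3 + R4 = 14.48 kΩ) loads node A in parallel with R2.
Effective lower resistance at A: R2 ‖ 14.48 = 3.577 kΩ.
V_A = 5.81 × 3.577/(1.79 + 3.577) = 3.872 mV.
Stage 2 is unloaded, so V_B = V_A · R4/(R3+R4) = 3.872 × 6.73/14.48 = 1.800 mV.

V_B ≈ 1.80 mV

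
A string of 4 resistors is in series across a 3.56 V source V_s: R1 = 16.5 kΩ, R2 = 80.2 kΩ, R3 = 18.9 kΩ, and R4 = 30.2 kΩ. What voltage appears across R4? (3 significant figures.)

Total series resistance ΣR = 16.5 + 80.2 + 18.9 + 30.2 = 145.8 kΩ.
Voltage divider: V = V_s · (30.20 / 145.8) = 3.56 × 0.2071 = 0.7374 V.

V ≈ 0.737 V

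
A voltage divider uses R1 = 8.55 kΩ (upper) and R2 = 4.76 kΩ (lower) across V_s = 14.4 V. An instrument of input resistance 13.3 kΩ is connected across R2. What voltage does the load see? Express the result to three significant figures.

V_out ≈ 4.19 V

First combine the lower leg with the load: R2 ‖ R_L = 3.505 kΩ.
Voltage divider with the loaded lower leg: V_out = 14.4 × 3.505/(8.55 + 3.505) = 14.4 × 0.2908 = 4.187 V.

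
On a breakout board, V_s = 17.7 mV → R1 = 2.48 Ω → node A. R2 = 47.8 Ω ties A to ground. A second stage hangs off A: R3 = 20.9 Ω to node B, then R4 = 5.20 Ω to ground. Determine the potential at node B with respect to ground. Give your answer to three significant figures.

V_B ≈ 3.07 mV

The second stage (R3 + R4 = 26.10 Ω) loads node A in parallel with R2.
R2 ‖ (R3+R4) = 16.88 Ω.
V_A = 17.7 × 16.88/(2.48 + 16.88) = 15.43 mV.
V_B = V_A × 0.1992 = 3.075 mV.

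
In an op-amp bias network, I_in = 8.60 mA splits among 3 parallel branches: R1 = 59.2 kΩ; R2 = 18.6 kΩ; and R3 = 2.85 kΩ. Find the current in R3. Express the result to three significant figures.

I ≈ 7.16 mA

ΣG = 1/59.2 + 1/18.6 + 1/2.85 = 0.4215.
R3 takes the fraction G_k/ΣG = 0.3509/0.4215 = 0.8324, so I = 8.60 × 0.8324 = 7.159 mA.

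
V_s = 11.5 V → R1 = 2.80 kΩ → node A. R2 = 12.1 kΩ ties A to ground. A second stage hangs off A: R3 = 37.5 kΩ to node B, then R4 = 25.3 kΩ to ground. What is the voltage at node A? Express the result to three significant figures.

Looking into the second stage from A: R3 + R4 = 62.80 kΩ appears in parallel with R2.
R2 ‖ (R3+R4) = 10.15 kΩ.
So V_A = 11.5 × 0.7837 = 9.013 V.

V_A ≈ 9.01 V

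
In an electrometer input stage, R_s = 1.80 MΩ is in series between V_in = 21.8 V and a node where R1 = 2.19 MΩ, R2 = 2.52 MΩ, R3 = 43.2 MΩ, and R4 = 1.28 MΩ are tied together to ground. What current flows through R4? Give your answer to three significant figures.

Parallel bank: R_p = 1/(1/2.19 + 1/2.52 + 1/43.2 + 1/1.28) = 0.6032 MΩ.
Node voltage V_A = V_in · R_p/(R_s + R_p) = 21.8 × 0.2510 = 5.472 V.
Branch current I = V_A/R4 = 5.472/1.28 = 4.275 µA.

I ≈ 4.27 µA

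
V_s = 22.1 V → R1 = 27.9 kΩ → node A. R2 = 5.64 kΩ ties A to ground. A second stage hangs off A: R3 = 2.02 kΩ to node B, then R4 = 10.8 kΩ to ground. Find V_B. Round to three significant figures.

Looking into the second stage from A: R3 + R4 = 12.82 kΩ appears in parallel with R2.
R2 ‖ (R3+R4) = 3.917 kΩ.
V_A = 22.1 × 3.917/(27.9 + 3.917) = 2.721 V.
Stage 2 is unloaded, so V_B = V_A · R4/(R3+R4) = 2.721 × 10.8/12.82 = 2.292 V.

V_B ≈ 2.29 V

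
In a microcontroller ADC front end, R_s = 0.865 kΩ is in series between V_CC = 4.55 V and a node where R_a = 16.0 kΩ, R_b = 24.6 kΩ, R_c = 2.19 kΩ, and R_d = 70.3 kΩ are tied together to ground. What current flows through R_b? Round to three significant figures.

I ≈ 0.124 mA

Equivalent of the parallel group: R_p = 1.742 kΩ.
V_A by voltage divider: V_A = 4.55 × 1.742/(0.865 + 1.742) = 3.040 V.
Branch current I = V_A/R_b = 3.040/24.6 = 0.1236 mA.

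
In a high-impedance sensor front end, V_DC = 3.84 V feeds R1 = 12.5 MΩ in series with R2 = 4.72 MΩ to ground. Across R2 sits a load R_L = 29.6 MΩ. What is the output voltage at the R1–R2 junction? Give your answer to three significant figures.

V_out ≈ 0.943 V

R2 ‖ R_L = (4.72 × 29.6)/(4.72 + 29.6) = 4.071 MΩ.
Then V_out = V_DC · R2'/(R1 + R2') = 3.84 × 4.071/16.57 = 0.9433 V.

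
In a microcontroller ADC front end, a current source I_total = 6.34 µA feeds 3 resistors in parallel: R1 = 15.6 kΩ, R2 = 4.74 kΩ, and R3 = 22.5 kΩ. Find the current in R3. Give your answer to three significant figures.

I ≈ 0.882 µA

Conductances: ΣG = 1/15.6 + 1/4.74 + 1/22.5 = 0.3195 (1/kΩ).
R3 takes the fraction G_k/ΣG = 0.04444/0.3195 = 0.1391, so I = 6.34 × 0.1391 = 0.8819 µA.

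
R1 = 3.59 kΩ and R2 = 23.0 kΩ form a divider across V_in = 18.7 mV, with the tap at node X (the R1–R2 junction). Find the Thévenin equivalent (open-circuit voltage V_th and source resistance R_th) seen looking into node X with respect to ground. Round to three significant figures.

V_th ≈ 16.2 mV, R_th ≈ 3.11 kΩ

Open-circuit (no load on X): V_th = V_in · R2/(R1 + R2) = 18.7 × 23.0/(3.590 + 23.0) = 16.18 mV.
Zeroing V_in shorts the top of R1 to ground, so R_th = R1 ‖ R2 = 3.105 kΩ.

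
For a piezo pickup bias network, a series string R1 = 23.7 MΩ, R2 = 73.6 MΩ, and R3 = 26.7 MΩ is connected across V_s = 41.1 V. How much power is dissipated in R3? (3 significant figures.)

ΣR = 124.0 MΩ → I = 41.1/124.0 = 0.3315 µA.
V(R3) = I·R = 8.850 V; P = V·I = 8.850 × 0.3315 = 2.933 µW.

P ≈ 2.93 µW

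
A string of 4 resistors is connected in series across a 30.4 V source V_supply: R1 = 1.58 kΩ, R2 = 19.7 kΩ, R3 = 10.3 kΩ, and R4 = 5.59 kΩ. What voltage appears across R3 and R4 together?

Series total: ΣR = 1.58 + 19.7 + 10.3 + 5.59 = 37.17 kΩ.
R_{R3..R4} = 10.3 + 5.59 = 15.89 kΩ.
V = V_supply · R/ΣR = 30.4 × 0.4275 = 13.00 V.

V ≈ 13.0 V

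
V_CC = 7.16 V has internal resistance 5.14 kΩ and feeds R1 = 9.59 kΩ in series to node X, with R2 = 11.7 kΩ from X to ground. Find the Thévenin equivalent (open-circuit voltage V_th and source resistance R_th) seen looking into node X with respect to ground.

R1' = 5.14 + 9.59 = 14.73 kΩ (source resistance + R1).
Open-circuit (no load on X): V_th = V_CC · R2/(R1' + R2) = 7.16 × 11.7/(14.73 + 11.7) = 3.170 V.
With V_CC suppressed (replaced by a short), R_th = R1' ‖ R2 = (14.73 × 11.7)/(14.73 + 11.7) = 6.521 kΩ.

V_th ≈ 3.17 V, R_th ≈ 6.52 kΩ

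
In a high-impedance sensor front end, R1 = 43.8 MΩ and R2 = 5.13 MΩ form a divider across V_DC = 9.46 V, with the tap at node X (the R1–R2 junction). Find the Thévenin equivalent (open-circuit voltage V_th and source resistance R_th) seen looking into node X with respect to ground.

V_th is the unloaded tap voltage: V_DC · R2/(R1+R2) = 9.46 × 0.1048 = 0.9918 V.
Zeroing V_DC shorts the top of R1 to ground, so R_th = R1 ‖ R2 = 4.592 MΩ.

V_th ≈ 0.992 V, R_th ≈ 4.59 MΩ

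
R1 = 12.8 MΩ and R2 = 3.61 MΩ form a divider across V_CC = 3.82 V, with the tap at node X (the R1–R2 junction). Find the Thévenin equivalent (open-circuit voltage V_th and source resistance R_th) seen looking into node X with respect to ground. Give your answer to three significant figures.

V_th ≈ 0.840 V, R_th ≈ 2.82 MΩ

With X open, the divider is unloaded: V_th = 3.82 × 3.61/16.41 = 0.8404 V.
Zeroing V_CC shorts the top of R1 to ground, so R_th = R1 ‖ R2 = 2.816 MΩ.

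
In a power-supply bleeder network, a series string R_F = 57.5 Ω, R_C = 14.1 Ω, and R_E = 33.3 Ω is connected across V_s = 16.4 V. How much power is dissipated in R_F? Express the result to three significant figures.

P ≈ 1.41 W

ΣR = 104.9 Ω → I = 16.4/104.9 = 0.1563 A.
V(R_F) = I·R = 8.990 V; P = V·I = 8.990 × 0.1563 = 1.405 W.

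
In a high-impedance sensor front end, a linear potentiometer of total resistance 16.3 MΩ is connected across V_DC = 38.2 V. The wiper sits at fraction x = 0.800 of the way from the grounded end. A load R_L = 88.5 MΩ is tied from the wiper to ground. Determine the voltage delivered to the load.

V_out ≈ 29.7 V

The pot divides into 3.260 MΩ above the wiper and 13.04 MΩ below.
Lower segment in parallel with the load: 13.04 ‖ 88.5 = 11.37 MΩ.
Then V_out = V_DC · 11.37/(3.260 + 11.37) = 29.69 V.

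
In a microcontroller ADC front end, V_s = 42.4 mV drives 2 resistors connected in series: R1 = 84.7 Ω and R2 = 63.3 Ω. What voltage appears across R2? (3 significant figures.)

Series total: ΣR = 84.7 + 63.3 = 148.0 Ω.
By the voltage-divider rule, V = 42.4 × 63.30/148.0 = 18.13 mV.

V ≈ 18.1 mV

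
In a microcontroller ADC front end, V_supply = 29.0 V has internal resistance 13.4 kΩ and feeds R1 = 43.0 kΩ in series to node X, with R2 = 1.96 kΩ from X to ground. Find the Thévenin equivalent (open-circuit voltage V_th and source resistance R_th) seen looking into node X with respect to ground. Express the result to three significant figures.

V_th ≈ 0.974 V, R_th ≈ 1.89 kΩ

R1' = 13.4 + 43.0 = 56.40 kΩ (source resistance + R1).
With X open, the divider is unloaded: V_th = 29.0 × 1.96/58.36 = 0.9740 V.
With V_supply suppressed (replaced by a short), R_th = R1' ‖ R2 = (56.40 × 1.96)/(56.40 + 1.96) = 1.894 kΩ.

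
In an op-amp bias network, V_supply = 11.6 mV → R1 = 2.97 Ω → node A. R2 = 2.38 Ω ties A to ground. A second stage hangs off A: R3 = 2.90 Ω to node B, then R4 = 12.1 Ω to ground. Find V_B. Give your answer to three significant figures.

V_B ≈ 3.83 mV

The second stage (R3 + R4 = 15.00 Ω) loads node A in parallel with R2.
Effective lower resistance at A: R2 ‖ 15.00 = 2.054 Ω.
First divider: V_A = V_supply · 2.054/(2.97 + 2.054) = 4.743 mV.
V_B = V_A × 0.8067 = 3.826 mV.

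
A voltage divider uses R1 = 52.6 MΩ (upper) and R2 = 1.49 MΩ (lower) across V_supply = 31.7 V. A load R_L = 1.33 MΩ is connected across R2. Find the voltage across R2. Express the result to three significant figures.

First combine the lower leg with the load: R2 ‖ R_L = 0.7027 MΩ.
Then V_out = V_supply · R2'/(R1 + R2') = 31.7 × 0.7027/53.30 = 0.4179 V.
(Unloaded it would be 0.873 V; the load pulls it down.)

V_out ≈ 0.418 V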